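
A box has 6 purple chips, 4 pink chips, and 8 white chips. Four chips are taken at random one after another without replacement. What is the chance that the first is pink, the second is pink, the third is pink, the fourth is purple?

Multiply the conditional probability of each draw in order, without replacement, so each draw removes one from its color and from the total.
P = (4/18) · (3/17) · (2/16) · (6/15) = 1/510 ≈ 0.0020.

1/510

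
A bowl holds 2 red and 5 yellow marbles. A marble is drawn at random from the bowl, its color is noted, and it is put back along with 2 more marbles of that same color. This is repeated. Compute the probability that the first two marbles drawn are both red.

8/63

After a red draw the bowl holds 4 red out of 9.
P = (2/7)·(4/9) = 8/63 ≈ 0.1270.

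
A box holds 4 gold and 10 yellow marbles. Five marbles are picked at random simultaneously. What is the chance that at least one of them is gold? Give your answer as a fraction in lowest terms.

125/143

Use the complement: P(at least one gold) = 1 − P(no gold).
P(none) = C(10,5)/C(14,5) = 252/2002.
So P = 1 − 252/2002 = 125/143 ≈ 0.8741.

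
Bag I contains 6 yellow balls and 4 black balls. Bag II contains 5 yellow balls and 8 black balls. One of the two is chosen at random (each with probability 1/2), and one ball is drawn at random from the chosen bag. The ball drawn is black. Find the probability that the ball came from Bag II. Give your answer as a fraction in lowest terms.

P(black | Bag I) = 2/5; P(black | Bag II) = 8/13.
P(black) = 1/2·2/5 + 1/2·8/13 = 33/65.
By Bayes' rule, P(Bag II | black) = 4/13 / 33/65 = 20/33 ≈ 0.6061.

20/33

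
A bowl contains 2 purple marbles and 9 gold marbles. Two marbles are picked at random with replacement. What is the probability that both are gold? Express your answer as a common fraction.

Multiply the conditional probability of each draw in order, with replacement (the composition resets each draw).
P = (9/11) · (9/11) = 81/121 ≈ 0.6694.

81/121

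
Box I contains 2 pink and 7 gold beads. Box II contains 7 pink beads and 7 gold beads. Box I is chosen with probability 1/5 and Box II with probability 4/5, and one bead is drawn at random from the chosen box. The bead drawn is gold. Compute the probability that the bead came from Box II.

P(gold | Box I) = 7/9; P(gold | Box II) = 1/2.
P(gold) = 1/5·7/9 + 4/5·1/2 = 5/9.
By Bayes' rule, P(Box II | gold) = 2/5 / 5/9 = 18/25 ≈ 0.7200.

18/25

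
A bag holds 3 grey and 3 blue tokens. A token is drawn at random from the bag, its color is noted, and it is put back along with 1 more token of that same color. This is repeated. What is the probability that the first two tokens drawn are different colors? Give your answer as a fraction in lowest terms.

3/7

Either blue then grey, or grey then blue; after the first draw the total is 7.
P = (3/6)·(3/7) + (3/6)·(3/7) = 3/7 ≈ 0.4286.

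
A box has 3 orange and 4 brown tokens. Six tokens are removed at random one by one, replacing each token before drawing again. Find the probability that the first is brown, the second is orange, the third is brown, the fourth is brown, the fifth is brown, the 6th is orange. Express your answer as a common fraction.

2304/117649

Multiply the conditional probability of each draw in order, with replacement (the composition resets each draw).
P = (4/7) · (3/7) · (4/7) · (4/7) · (4/7) · (3/7) = 2304/117649 ≈ 0.0196.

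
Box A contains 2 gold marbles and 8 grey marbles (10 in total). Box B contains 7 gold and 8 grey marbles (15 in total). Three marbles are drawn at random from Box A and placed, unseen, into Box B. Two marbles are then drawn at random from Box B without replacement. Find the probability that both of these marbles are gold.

Condition on how many of the transferred marbles are gold (from Box A: 2 gold of 10; then Box B has 18 total).
  0 gold: C(2,0)C(8,3)/C(10,3) = 7/15; then P = C(7,2)/C(18,2) = 7/51
  1 gold: C(2,1)C(8,2)/C(10,3) = 7/15; then P = C(8,2)/C(18,2) = 28/153
  2 gold: C(2,2)C(8,1)/C(10,3) = 1/15; then P = C(9,2)/C(18,2) = 4/17
P(both gold) = 379/2295 ≈ 0.1651.

379/2295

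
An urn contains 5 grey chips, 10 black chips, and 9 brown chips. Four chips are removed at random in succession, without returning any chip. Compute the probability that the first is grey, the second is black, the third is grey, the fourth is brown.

Multiply the conditional probability of each draw in order, without replacement, so each draw removes one from its color and from the total.
P = (5/24) · (10/23) · (4/22) · (9/21) = 25/3542 ≈ 0.0071.

25/3542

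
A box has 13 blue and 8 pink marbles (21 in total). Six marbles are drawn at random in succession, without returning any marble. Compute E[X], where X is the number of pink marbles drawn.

16/7

By linearity of expectation, E[X] = Σ P(draw i is pink); by symmetry each draw (even without replacement) has P(pink) = 8/21.
E[X] = 6 · 8/21 = 16/7 ≈ 2.2857.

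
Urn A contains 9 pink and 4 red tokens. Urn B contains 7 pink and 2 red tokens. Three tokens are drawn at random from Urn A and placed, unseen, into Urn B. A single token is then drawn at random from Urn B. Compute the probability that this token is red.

19/78

Condition on how many of the transferred tokens are red (from Urn A: 4 red of 13; then Urn B has 12 total).
  0 red: C(4,0)C(9,3)/C(13,3) = 42/143; then P = 2/12
  1 red: C(4,1)C(9,2)/C(13,3) = 72/143; then P = 3/12
  2 red: C(4,2)C(9,1)/C(13,3) = 27/143; then P = 4/12
  3 red: C(4,3)C(9,0)/C(13,3) = 2/143; then P = 5/12
P(red from Urn B) = 19/78 ≈ 0.2436.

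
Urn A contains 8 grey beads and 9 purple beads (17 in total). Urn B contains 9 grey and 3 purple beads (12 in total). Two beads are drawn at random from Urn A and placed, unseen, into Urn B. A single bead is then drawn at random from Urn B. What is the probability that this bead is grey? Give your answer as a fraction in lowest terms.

169/238

Condition on how many of the transferred beads are grey (from Urn A: 8 grey of 17; then Urn B has 14 total).
  0 grey: C(8,0)C(9,2)/C(17,2) = 9/34; then P = 9/14
  1 grey: C(8,1)C(9,1)/C(17,2) = 9/17; then P = 10/14
  2 grey: C(8,2)C(9,0)/C(17,2) = 7/34; then P = 11/14
P(grey from Urn B) = 169/238 ≈ 0.7101.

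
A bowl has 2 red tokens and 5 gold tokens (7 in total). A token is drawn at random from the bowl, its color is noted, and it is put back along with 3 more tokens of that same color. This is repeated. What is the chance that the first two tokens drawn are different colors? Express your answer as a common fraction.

2/7

Either gold then red, or red then gold; after the first draw the total is 10.
P = (5/7)·(2/10) + (2/7)·(5/10) = 2/7 ≈ 0.2857.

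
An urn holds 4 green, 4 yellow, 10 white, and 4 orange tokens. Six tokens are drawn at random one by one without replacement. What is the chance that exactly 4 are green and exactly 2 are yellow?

Unordered draws without replacement: count favorable combinations over C(22,6).
Favorable = C(4,4) · C(4,2) · C(10,0) · C(4,0) = 6; total = C(22,6) = 74613.
P = 6/74613 = 2/24871 ≈ 0.0001.

2/24871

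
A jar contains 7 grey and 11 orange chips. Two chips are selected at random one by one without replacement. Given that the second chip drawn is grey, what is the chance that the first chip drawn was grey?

6/17

P(first=grey and the second chip drawn is grey) = (7/18)·(6/17) = 7/51.
P(the second chip drawn is grey) = Σ over first color = 7/51 + 77/306 = 7/18.
By Bayes, P(first=grey | the second chip drawn is grey) = 7/51 / 7/18 = 6/17 ≈ 0.3529.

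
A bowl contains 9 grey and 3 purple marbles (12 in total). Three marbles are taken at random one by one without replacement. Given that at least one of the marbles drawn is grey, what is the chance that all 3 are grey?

P(all 3 grey) = C(9,3)/C(12,3) = 21/55; P(at least one grey) = 1 − C(3,3)/C(12,3) = 219/220.
Since 'all 3 grey' ⊆ 'at least one grey', P(all 3 | at least one) = 21/55 / 219/220 = 28/73 ≈ 0.3836.

28/73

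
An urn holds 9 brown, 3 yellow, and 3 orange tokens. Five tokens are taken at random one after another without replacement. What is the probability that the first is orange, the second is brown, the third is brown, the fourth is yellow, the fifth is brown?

Multiply the conditional probability of each draw in order, without replacement, so each draw removes one from its color and from the total.
P = (3/15) · (9/14) · (8/13) · (3/12) · (7/11) = 9/715 ≈ 0.0126.

9/715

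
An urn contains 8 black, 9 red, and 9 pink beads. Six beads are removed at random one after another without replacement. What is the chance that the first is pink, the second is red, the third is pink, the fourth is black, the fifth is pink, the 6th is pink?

108/82225

Multiply the conditional probability of each draw in order, without replacement, so each draw removes one from its color and from the total.
P = (9/26) · (9/25) · (8/24) · (8/23) · (7/22) · (6/21) = 108/82225 ≈ 0.0013.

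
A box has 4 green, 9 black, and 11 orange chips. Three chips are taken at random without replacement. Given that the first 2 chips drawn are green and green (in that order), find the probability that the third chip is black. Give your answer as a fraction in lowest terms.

After removing 2 green, the box has 9 black out of 22 remaining.
P(third is black | given) = 9/22 ≈ 0.4091.

9/22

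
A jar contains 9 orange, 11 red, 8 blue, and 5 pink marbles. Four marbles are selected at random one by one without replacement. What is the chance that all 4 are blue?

Unordered draws without replacement: count favorable combinations over C(33,4).
Favorable = C(9,0) · C(11,0) · C(8,4) · C(5,0) = 70; total = C(33,4) = 40920.
P = 70/40920 = 7/4092 ≈ 0.0017.

7/4092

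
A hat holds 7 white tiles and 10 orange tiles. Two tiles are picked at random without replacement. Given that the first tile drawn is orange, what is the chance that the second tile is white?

7/16

After removing 1 orange, the hat has 7 white out of 16 remaining.
P(second is white | given) = 7/16 ≈ 0.4375.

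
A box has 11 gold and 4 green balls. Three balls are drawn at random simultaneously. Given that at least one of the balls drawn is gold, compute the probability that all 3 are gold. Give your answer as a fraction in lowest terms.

P(all 3 gold) = C(11,3)/C(15,3) = 33/91; P(at least one gold) = 1 − C(4,3)/C(15,3) = 451/455.
Since 'all 3 gold' ⊆ 'at least one gold', P(all 3 | at least one) = 33/91 / 451/455 = 15/41 ≈ 0.3659.

15/41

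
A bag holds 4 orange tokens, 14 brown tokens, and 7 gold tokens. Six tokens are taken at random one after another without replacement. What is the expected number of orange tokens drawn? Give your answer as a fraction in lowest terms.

24/25

By linearity of expectation, E[X] = Σ P(draw i is orange); by symmetry each draw (even without replacement) has P(orange) = 4/25.
E[X] = 6 · 4/25 = 24/25 ≈ 0.9600.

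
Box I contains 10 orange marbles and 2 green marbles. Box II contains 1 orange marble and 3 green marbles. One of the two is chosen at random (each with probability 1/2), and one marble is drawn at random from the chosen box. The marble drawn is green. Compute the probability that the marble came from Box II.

P(green | Box I) = 1/6; P(green | Box II) = 3/4.
P(green) = 1/2·1/6 + 1/2·3/4 = 11/24.
By Bayes' rule, P(Box II | green) = 3/8 / 11/24 = 9/11 ≈ 0.8182.

9/11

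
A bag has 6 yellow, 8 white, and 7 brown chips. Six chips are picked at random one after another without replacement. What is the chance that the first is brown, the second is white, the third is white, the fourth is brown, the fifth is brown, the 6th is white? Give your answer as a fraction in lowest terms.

Multiply the conditional probability of each draw in order, without replacement, so each draw removes one from its color and from the total.
P = (7/21) · (8/20) · (7/19) · (6/18) · (5/17) · (6/16) = 7/3876 ≈ 0.0018.

7/3876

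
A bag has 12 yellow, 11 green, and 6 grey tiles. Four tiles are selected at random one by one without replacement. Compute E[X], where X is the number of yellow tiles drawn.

48/29

By linearity of expectation, E[X] = Σ P(draw i is yellow); by symmetry each draw (even without replacement) has P(yellow) = 12/29.
E[X] = 4 · 12/29 = 48/29 ≈ 1.6552.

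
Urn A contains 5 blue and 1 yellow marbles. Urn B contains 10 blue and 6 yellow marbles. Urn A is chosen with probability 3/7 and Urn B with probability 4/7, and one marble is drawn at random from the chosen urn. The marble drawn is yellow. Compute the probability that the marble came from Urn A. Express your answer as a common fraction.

1/4

P(yellow | Urn A) = 1/6; P(yellow | Urn B) = 3/8.
P(yellow) = 3/7·1/6 + 4/7·3/8 = 2/7.
By Bayes' rule, P(Urn A | yellow) = 1/14 / 2/7 = 1/4 ≈ 0.2500.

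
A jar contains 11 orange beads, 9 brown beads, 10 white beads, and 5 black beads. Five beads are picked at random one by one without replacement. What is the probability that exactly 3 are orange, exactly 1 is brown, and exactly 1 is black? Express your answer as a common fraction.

675/29512

Unordered draws without replacement: count favorable combinations over C(35,5).
Favorable = C(11,3) · C(9,1) · C(10,0) · C(5,1) = 7425; total = C(35,5) = 324632.
P = 7425/324632 = 675/29512 ≈ 0.0229.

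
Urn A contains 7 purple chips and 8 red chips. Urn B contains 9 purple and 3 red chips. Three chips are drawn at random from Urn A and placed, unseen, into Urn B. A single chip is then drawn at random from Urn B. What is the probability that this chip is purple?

Condition on how many of the transferred chips are purple (from Urn A: 7 purple of 15; then Urn B has 15 total).
  0 purple: C(7,0)C(8,3)/C(15,3) = 8/65; then P = 9/15
  1 purple: C(7,1)C(8,2)/C(15,3) = 28/65; then P = 10/15
  2 purple: C(7,2)C(8,1)/C(15,3) = 24/65; then P = 11/15
  3 purple: C(7,3)C(8,0)/C(15,3) = 1/13; then P = 12/15
P(purple from Urn B) = 52/75 ≈ 0.6933.

52/75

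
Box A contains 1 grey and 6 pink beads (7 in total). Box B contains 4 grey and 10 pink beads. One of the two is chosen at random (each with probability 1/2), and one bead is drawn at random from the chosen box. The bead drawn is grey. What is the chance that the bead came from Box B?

P(grey | Box A) = 1/7; P(grey | Box B) = 2/7.
P(grey) = 1/2·1/7 + 1/2·2/7 = 3/14.
By Bayes' rule, P(Box B | grey) = 1/7 / 3/14 = 2/3 ≈ 0.6667.

2/3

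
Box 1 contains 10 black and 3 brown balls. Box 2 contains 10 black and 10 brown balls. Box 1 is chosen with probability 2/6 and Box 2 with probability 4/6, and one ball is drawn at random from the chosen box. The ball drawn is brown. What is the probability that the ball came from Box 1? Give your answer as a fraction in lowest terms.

3/16

P(brown | Box 1) = 3/13; P(brown | Box 2) = 1/2.
P(brown) = 1/3·3/13 + 2/3·1/2 = 16/39.
By Bayes' rule, P(Box 1 | brown) = 1/13 / 16/39 = 3/16 ≈ 0.1875.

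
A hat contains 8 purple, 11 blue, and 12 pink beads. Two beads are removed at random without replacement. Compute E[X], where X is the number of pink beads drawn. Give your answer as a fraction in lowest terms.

24/31

By linearity of expectation, E[X] = Σ P(draw i is pink); by symmetry each draw (even without replacement) has P(pink) = 12/31.
E[X] = 2 · 12/31 = 24/31 ≈ 0.7742.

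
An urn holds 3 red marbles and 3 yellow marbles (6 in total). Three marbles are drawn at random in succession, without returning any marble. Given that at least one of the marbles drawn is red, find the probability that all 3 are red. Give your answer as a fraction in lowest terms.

1/19

P(all 3 red) = C(3,3)/C(6,3) = 1/20; P(at least one red) = 1 − C(3,3)/C(6,3) = 19/20.
Since 'all 3 red' ⊆ 'at least one red', P(all 3 | at least one) = 1/20 / 19/20 = 1/19 ≈ 0.0526.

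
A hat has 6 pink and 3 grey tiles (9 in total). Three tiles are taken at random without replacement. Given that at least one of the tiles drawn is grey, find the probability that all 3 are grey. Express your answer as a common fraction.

P(all 3 grey) = C(3,3)/C(9,3) = 1/84; P(at least one grey) = 1 − C(6,3)/C(9,3) = 16/21.
Since 'all 3 grey' ⊆ 'at least one grey', P(all 3 | at least one) = 1/84 / 16/21 = 1/64 ≈ 0.0156.

1/64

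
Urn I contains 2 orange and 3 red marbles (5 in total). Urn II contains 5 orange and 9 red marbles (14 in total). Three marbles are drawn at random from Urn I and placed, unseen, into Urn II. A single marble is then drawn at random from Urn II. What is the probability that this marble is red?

54/85

Condition on how many of the transferred marbles are red (from Urn I: 3 red of 5; then Urn II has 17 total).
  1 red: C(3,1)C(2,2)/C(5,3) = 3/10; then P = 10/17
  2 red: C(3,2)C(2,1)/C(5,3) = 3/5; then P = 11/17
  3 red: C(3,3)C(2,0)/C(5,3) = 1/10; then P = 12/17
P(red from Urn II) = 54/85 ≈ 0.6353.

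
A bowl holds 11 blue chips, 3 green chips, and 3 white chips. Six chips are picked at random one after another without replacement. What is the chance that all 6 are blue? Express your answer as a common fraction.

33/884

Unordered draws without replacement: count favorable combinations over C(17,6).
Favorable = C(11,6) · C(3,0) · C(3,0) = 462; total = C(17,6) = 12376.
P = 462/12376 = 33/884 ≈ 0.0373.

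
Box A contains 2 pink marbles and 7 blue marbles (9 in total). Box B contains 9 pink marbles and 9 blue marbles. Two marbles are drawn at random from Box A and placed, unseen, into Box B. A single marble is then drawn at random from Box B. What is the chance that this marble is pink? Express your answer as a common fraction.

17/36

Condition on how many of the transferred marbles are pink (from Box A: 2 pink of 9; then Box B has 20 total).
  0 pink: C(2,0)C(7,2)/C(9,2) = 7/12; then P = 9/20
  1 pink: C(2,1)C(7,1)/C(9,2) = 7/18; then P = 10/20
  2 pink: C(2,2)C(7,0)/C(9,2) = 1/36; then P = 11/20
P(pink from Box B) = 17/36 ≈ 0.4722.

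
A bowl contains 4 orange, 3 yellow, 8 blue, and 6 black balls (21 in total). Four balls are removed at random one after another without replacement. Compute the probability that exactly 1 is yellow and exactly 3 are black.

4/399

Unordered draws without replacement: count favorable combinations over C(21,4).
Favorable = C(4,0) · C(3,1) · C(8,0) · C(6,3) = 60; total = C(21,4) = 5985.
P = 60/5985 = 4/399 ≈ 0.0100.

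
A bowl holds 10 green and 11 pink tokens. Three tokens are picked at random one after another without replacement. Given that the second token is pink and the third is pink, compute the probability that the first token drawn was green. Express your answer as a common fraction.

10/19

P(first=green and the second token is pink and the third is pink) = (10/21)·(11/20)·(10/19) = 55/399.
P(E) = Σ over first color = 55/399 + 33/266 = 11/42.
By Bayes, P(first=green | E) = 55/399 / 11/42 = 10/19 ≈ 0.5263.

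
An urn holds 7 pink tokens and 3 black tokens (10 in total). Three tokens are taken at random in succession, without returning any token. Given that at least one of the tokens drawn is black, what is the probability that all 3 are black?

1/85

P(all 3 black) = C(3,3)/C(10,3) = 1/120; P(at least one black) = 1 − C(7,3)/C(10,3) = 17/24.
Since 'all 3 black' ⊆ 'at least one black', P(all 3 | at least one) = 1/120 / 17/24 = 1/85 ≈ 0.0118.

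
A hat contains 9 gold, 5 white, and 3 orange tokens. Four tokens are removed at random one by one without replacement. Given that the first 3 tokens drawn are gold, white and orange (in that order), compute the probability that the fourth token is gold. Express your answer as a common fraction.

After removing 1 gold, 1 white, 1 orange, the hat has 8 gold out of 14 remaining.
P(fourth is gold | given) = 8/14 = 4/7 ≈ 0.5714.

4/7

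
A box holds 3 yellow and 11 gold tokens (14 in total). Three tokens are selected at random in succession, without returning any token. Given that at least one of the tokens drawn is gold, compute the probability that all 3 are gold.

P(all 3 gold) = C(11,3)/C(14,3) = 165/364; P(at least one gold) = 1 − C(3,3)/C(14,3) = 363/364.
Since 'all 3 gold' ⊆ 'at least one gold', P(all 3 | at least one) = 165/364 / 363/364 = 5/11 ≈ 0.4545.

5/11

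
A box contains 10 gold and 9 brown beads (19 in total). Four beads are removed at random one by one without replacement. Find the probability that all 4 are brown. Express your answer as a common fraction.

21/646

Unordered draws without replacement: count favorable combinations over C(19,4).
Favorable = C(10,0) · C(9,4) = 126; total = C(19,4) = 3876.
P = 126/3876 = 21/646 ≈ 0.0325.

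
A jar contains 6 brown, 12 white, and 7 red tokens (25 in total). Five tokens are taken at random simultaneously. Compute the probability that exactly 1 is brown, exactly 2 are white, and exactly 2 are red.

Unordered draws without replacement: count favorable combinations over C(25,5).
Favorable = C(6,1) · C(12,2) · C(7,2) = 8316; total = C(25,5) = 53130.
P = 8316/53130 = 18/115 ≈ 0.1565.

18/115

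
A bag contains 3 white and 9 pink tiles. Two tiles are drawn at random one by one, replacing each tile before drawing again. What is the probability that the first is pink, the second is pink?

9/16

Multiply the conditional probability of each draw in order, with replacement (the composition resets each draw).
P = (9/12) · (9/12) = 9/16 ≈ 0.5625.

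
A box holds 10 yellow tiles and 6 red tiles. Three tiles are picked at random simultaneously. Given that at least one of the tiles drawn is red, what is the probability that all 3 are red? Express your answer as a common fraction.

P(all 3 red) = C(6,3)/C(16,3) = 1/28; P(at least one red) = 1 − C(10,3)/C(16,3) = 11/14.
Since 'all 3 red' ⊆ 'at least one red', P(all 3 | at least one) = 1/28 / 11/14 = 1/22 ≈ 0.0455.

1/22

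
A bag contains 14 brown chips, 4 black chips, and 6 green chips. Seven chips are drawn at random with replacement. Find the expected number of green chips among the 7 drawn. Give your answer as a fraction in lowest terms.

By linearity of expectation, E[X] = Σ P(draw i is green); each independent draw has P(green) = 6/24.
E[X] = 7 · 6/24 = 7/4 ≈ 1.7500.

7/4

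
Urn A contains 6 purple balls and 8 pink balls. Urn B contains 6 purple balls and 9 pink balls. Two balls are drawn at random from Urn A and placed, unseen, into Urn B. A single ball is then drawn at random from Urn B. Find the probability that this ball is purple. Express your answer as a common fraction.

Condition on how many of the transferred balls are purple (from Urn A: 6 purple of 14; then Urn B has 17 total).
  0 purple: C(6,0)C(8,2)/C(14,2) = 4/13; then P = 6/17
  1 purple: C(6,1)C(8,1)/C(14,2) = 48/91; then P = 7/17
  2 purple: C(6,2)C(8,0)/C(14,2) = 15/91; then P = 8/17
P(purple from Urn B) = 48/119 ≈ 0.4034.

48/119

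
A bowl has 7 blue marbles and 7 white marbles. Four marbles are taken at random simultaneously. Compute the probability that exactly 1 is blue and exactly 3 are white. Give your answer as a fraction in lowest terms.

35/143

Unordered draws without replacement: count favorable combinations over C(14,4).
Favorable = C(7,1) · C(7,3) = 245; total = C(14,4) = 1001.
P = 245/1001 = 35/143 ≈ 0.2448.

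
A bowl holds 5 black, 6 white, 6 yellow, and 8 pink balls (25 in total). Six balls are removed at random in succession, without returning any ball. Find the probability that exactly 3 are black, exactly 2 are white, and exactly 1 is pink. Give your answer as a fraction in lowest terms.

12/1771

Unordered draws without replacement: count favorable combinations over C(25,6).
Favorable = C(5,3) · C(6,2) · C(6,0) · C(8,1) = 1200; total = C(25,6) = 177100.
P = 1200/177100 = 12/1771 ≈ 0.0068.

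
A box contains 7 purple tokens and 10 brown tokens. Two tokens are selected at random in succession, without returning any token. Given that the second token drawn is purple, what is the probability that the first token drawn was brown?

P(first=brown and the second token drawn is purple) = (10/17)·(7/16) = 35/136.
P(the second token drawn is purple) = Σ over first color = 21/136 + 35/136 = 7/17.
By Bayes, P(first=brown | the second token drawn is purple) = 35/136 / 7/17 = 5/8 ≈ 0.6250.

5/8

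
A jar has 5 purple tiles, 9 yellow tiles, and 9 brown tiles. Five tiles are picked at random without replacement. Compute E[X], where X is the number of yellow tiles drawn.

45/23

By linearity of expectation, E[X] = Σ P(draw i is yellow); by symmetry each draw (even without replacement) has P(yellow) = 9/23.
E[X] = 5 · 9/23 = 45/23 ≈ 1.9565.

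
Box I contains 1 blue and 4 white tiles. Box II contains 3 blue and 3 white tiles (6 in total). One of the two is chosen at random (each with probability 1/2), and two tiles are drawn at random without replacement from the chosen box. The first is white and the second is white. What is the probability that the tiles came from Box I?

P(E | Box I) = 3/5; P(E | Box II) = 1/5.
P(E) = 1/2·3/5 + 1/2·1/5 = 2/5.
By Bayes' rule, P(Box I | E) = 3/10 / 2/5 = 3/4 ≈ 0.7500.

3/4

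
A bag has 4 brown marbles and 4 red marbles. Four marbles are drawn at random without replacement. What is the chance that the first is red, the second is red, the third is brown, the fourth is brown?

Multiply the conditional probability of each draw in order, without replacement, so each draw removes one from its color and from the total.
P = (4/8) · (3/7) · (4/6) · (3/5) = 3/35 ≈ 0.0857.

3/35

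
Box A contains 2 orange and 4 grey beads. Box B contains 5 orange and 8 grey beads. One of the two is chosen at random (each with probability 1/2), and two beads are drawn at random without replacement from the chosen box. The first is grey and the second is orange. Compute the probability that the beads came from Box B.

P(E | Box A) = 4/15; P(E | Box B) = 10/39.
P(E) = 1/2·4/15 + 1/2·10/39 = 17/65.
By Bayes' rule, P(Box B | E) = 5/39 / 17/65 = 25/51 ≈ 0.4902.

25/51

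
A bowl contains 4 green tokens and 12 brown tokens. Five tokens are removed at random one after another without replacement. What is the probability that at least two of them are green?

Sum the hypergeometric tail for j = 2,…,4 green tokens.
Favorable = C(4,2)·C(12,3) + C(4,3)·C(12,2) + C(4,4)·C(12,1) = 1596; total = C(16,5) = 4368.
P = 1596/4368 = 19/52 ≈ 0.3654.

19/52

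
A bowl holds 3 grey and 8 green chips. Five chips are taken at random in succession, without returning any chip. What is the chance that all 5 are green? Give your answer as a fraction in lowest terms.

4/33

Multiply the conditional probability of each draw in order, without replacement, so each draw removes one from its color and from the total.
P = (8/11) · (7/10) · (6/9) · (5/8) · (4/7) = 4/33 ≈ 0.1212.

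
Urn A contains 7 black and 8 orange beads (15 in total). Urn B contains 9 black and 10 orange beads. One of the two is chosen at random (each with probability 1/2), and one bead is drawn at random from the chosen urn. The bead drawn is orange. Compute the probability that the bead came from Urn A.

P(orange | Urn A) = 8/15; P(orange | Urn B) = 10/19.
P(orange) = 1/2·8/15 + 1/2·10/19 = 151/285.
By Bayes' rule, P(Urn A | orange) = 4/15 / 151/285 = 76/151 ≈ 0.5033.

76/151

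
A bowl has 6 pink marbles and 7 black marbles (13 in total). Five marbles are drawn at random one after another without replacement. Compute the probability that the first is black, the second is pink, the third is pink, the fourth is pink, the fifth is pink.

Multiply the conditional probability of each draw in order, without replacement, so each draw removes one from its color and from the total.
P = (7/13) · (6/12) · (5/11) · (4/10) · (3/9) = 7/429 ≈ 0.0163.

7/429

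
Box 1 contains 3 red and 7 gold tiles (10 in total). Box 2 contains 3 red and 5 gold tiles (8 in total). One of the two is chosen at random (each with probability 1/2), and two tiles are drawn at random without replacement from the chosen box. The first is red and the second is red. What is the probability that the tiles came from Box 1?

P(E | Box 1) = 1/15; P(E | Box 2) = 3/28.
P(E) = 1/2·1/15 + 1/2·3/28 = 73/840.
By Bayes' rule, P(Box 1 | E) = 1/30 / 73/840 = 28/73 ≈ 0.3836.

28/73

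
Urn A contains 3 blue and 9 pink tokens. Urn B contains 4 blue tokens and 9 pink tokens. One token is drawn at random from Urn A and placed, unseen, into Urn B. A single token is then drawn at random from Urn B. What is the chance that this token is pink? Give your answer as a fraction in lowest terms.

39/56

Condition on how many of the transferred tokens are pink (from Urn A: 9 pink of 12; then Urn B has 14 total).
  0 pink: C(9,0)C(3,1)/C(12,1) = 1/4; then P = 9/14
  1 pink: C(9,1)C(3,0)/C(12,1) = 3/4; then P = 10/14
P(pink from Urn B) = 39/56 ≈ 0.6964.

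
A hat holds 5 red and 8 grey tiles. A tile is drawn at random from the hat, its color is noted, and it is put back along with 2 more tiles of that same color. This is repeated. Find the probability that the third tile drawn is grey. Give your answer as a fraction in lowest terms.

Sum over the four possibilities for the first two draws (grey/not-grey each), tracking how the grey count and total change by +2 per draw.
P(third is grey) = 8/13 ≈ 0.6154. (In a Pólya urn every draw has the same marginal probability 8/13.)

8/13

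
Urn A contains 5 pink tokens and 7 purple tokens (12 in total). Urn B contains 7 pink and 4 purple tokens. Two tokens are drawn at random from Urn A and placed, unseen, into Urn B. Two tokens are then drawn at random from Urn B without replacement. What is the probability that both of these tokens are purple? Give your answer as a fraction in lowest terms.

725/5148

Condition on how many of the transferred tokens are purple (from Urn A: 7 purple of 12; then Urn B has 13 total).
  0 purple: C(7,0)C(5,2)/C(12,2) = 5/33; then P = C(4,2)/C(13,2) = 1/13
  1 purple: C(7,1)C(5,1)/C(12,2) = 35/66; then P = C(5,2)/C(13,2) = 5/39
  2 purple: C(7,2)C(5,0)/C(12,2) = 7/22; then P = C(6,2)/C(13,2) = 5/26
P(both purple) = 725/5148 ≈ 0.1408.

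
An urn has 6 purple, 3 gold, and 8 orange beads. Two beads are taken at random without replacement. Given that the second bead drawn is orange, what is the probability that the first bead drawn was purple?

P(first=purple and the second bead drawn is orange) = (6/17)·(8/16) = 3/17.
P(the second bead drawn is orange) = Σ over first color = 3/17 + 3/34 + 7/34 = 8/17.
By Bayes, P(first=purple | the second bead drawn is orange) = 3/17 / 8/17 = 3/8 ≈ 0.3750.

3/8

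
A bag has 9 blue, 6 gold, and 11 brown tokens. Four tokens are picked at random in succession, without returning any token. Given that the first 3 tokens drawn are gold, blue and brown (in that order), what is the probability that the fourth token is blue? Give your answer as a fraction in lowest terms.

8/23

After removing 1 blue, 1 gold, 1 brown, the bag has 8 blue out of 23 remaining.
P(fourth is blue | given) = 8/23 ≈ 0.3478.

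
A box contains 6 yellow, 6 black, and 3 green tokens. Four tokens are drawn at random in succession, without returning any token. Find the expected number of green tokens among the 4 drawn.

By linearity of expectation, E[X] = Σ P(draw i is green); by symmetry each draw (even without replacement) has P(green) = 3/15.
E[X] = 4 · 3/15 = 4/5 ≈ 0.8000.

4/5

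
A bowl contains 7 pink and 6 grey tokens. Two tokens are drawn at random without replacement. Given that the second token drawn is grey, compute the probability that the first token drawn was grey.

P(first=grey and the second token drawn is grey) = (6/13)·(5/12) = 5/26.
P(the second token drawn is grey) = Σ over first color = 7/26 + 5/26 = 6/13.
By Bayes, P(first=grey | the second token drawn is grey) = 5/26 / 6/13 = 5/12 ≈ 0.4167.

5/12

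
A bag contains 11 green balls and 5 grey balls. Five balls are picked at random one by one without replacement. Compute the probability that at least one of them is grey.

93/104

Use the complement: P(at least one grey) = 1 − P(no grey).
P(none) = C(11,5)/C(16,5) = 462/4368.
So P = 1 − 462/4368 = 93/104 ≈ 0.8942.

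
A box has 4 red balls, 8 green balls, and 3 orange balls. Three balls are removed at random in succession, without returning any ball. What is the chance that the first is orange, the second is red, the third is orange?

Multiply the conditional probability of each draw in order, without replacement, so each draw removes one from its color and from the total.
P = (3/15) · (4/14) · (2/13) = 4/455 ≈ 0.0088.

4/455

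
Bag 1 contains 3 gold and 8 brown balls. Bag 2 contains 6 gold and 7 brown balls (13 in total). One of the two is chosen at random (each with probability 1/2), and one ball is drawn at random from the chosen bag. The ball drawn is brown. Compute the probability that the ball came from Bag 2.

77/181

P(brown | Bag 1) = 8/11; P(brown | Bag 2) = 7/13.
P(brown) = 1/2·8/11 + 1/2·7/13 = 181/286.
By Bayes' rule, P(Bag 2 | brown) = 7/26 / 181/286 = 77/181 ≈ 0.4254.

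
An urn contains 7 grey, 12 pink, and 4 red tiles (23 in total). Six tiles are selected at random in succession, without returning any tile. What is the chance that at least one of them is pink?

435/437

Use the complement: P(at least one pink) = 1 − P(no pink).
P(none) = C(11,6)/C(23,6) = 462/100947.
So P = 1 − 462/100947 = 435/437 ≈ 0.9954.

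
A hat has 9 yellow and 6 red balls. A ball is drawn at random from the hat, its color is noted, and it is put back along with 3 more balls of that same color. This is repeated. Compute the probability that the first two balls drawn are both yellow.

2/5

After a yellow draw the hat holds 12 yellow out of 18.
P = (9/15)·(12/18) = 2/5 ≈ 0.4000.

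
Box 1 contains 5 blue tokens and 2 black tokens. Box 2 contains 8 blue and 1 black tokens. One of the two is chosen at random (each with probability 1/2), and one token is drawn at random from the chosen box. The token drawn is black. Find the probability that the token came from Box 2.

P(black | Box 1) = 2/7; P(black | Box 2) = 1/9.
P(black) = 1/2·2/7 + 1/2·1/9 = 25/126.
By Bayes' rule, P(Box 2 | black) = 1/18 / 25/126 = 7/25 ≈ 0.2800.

7/25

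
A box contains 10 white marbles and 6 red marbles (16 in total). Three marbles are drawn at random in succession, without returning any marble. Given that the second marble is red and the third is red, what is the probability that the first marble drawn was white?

P(first=white and the second marble is red and the third is red) = (10/16)·(6/15)·(5/14) = 5/56.
P(E) = Σ over first color = 5/56 + 1/28 = 1/8.
By Bayes, P(first=white | E) = 5/56 / 1/8 = 5/7 ≈ 0.7143.

5/7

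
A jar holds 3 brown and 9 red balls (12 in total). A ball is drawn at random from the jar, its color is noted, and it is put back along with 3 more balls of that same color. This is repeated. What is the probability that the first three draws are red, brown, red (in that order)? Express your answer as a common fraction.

1/10

Track the composition after each reinforcement of +3.
P = (9/12) · (3/15) · (12/18) = 1/10 ≈ 0.1000.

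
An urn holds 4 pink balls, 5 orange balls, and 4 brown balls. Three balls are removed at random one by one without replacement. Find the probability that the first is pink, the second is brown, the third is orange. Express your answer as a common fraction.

Multiply the conditional probability of each draw in order, without replacement, so each draw removes one from its color and from the total.
P = (4/13) · (4/12) · (5/11) = 20/429 ≈ 0.0466.

20/429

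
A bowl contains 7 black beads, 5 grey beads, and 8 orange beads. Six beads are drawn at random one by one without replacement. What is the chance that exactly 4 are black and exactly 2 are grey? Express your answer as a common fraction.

Unordered draws without replacement: count favorable combinations over C(20,6).
Favorable = C(7,4) · C(5,2) · C(8,0) = 350; total = C(20,6) = 38760.
P = 350/38760 = 35/3876 ≈ 0.0090.

35/3876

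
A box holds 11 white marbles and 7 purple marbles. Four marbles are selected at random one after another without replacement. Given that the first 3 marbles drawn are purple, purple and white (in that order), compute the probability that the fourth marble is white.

2/3

After removing 1 white, 2 purple, the box has 10 white out of 15 remaining.
P(fourth is white | given) = 10/15 = 2/3 ≈ 0.6667.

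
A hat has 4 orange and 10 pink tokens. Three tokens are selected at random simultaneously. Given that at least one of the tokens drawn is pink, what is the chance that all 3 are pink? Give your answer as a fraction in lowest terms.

1/3

P(all 3 pink) = C(10,3)/C(14,3) = 30/91; P(at least one pink) = 1 − C(4,3)/C(14,3) = 90/91.
Since 'all 3 pink' ⊆ 'at least one pink', P(all 3 | at least one) = 30/91 / 90/91 = 1/3 ≈ 0.3333.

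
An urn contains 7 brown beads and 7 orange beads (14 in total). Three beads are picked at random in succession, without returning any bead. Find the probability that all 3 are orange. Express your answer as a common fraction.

Multiply the conditional probability of each draw in order, without replacement, so each draw removes one from its color and from the total.
P = (7/14) · (6/13) · (5/12) = 5/52 ≈ 0.0962.

5/52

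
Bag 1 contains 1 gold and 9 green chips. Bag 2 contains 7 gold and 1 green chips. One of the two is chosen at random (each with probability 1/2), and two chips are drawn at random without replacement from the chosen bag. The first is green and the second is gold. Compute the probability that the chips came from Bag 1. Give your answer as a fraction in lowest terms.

4/9

P(E | Bag 1) = 1/10; P(E | Bag 2) = 1/8.
P(E) = 1/2·1/10 + 1/2·1/8 = 9/80.
By Bayes' rule, P(Bag 1 | E) = 1/20 / 9/80 = 4/9 ≈ 0.4444.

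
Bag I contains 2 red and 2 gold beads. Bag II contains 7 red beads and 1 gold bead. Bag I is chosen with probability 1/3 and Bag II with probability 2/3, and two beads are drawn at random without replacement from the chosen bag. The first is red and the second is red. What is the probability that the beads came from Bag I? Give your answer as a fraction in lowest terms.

P(E | Bag I) = 1/6; P(E | Bag II) = 3/4.
P(E) = 1/3·1/6 + 2/3·3/4 = 5/9.
By Bayes' rule, P(Bag I | E) = 1/18 / 5/9 = 1/10 ≈ 0.1000.

1/10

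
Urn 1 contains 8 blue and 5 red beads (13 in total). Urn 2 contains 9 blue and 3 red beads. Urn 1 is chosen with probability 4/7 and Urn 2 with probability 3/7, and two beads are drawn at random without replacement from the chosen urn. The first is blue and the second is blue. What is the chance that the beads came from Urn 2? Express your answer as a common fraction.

351/659

P(E | Urn 1) = 14/39; P(E | Urn 2) = 6/11.
P(E) = 4/7·14/39 + 3/7·6/11 = 1318/3003.
By Bayes' rule, P(Urn 2 | E) = 18/77 / 1318/3003 = 351/659 ≈ 0.5326.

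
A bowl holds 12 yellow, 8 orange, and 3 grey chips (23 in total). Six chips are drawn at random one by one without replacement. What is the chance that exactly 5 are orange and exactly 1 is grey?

Unordered draws without replacement: count favorable combinations over C(23,6).
Favorable = C(12,0) · C(8,5) · C(3,1) = 168; total = C(23,6) = 100947.
P = 168/100947 = 8/4807 ≈ 0.0017.

8/4807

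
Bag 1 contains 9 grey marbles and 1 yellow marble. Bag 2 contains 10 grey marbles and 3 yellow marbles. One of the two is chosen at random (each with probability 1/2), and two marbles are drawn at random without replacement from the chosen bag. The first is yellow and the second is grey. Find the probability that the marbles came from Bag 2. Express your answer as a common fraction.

P(E | Bag 1) = 1/10; P(E | Bag 2) = 5/26.
P(E) = 1/2·1/10 + 1/2·5/26 = 19/130.
By Bayes' rule, P(Bag 2 | E) = 5/52 / 19/130 = 25/38 ≈ 0.6579.

25/38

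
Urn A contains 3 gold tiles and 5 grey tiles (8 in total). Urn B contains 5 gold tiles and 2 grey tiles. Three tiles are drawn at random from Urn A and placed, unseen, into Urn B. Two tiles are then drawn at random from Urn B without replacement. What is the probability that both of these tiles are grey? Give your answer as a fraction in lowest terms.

Condition on how many of the transferred tiles are grey (from Urn A: 5 grey of 8; then Urn B has 10 total).
  0 grey: C(5,0)C(3,3)/C(8,3) = 1/56; then P = C(2,2)/C(10,2) = 1/45
  1 grey: C(5,1)C(3,2)/C(8,3) = 15/56; then P = C(3,2)/C(10,2) = 1/15
  2 grey: C(5,2)C(3,1)/C(8,3) = 15/28; then P = C(4,2)/C(10,2) = 2/15
  3 grey: C(5,3)C(3,0)/C(8,3) = 5/28; then P = C(5,2)/C(10,2) = 2/9
P(both grey) = 163/1260 ≈ 0.1294.

163/1260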